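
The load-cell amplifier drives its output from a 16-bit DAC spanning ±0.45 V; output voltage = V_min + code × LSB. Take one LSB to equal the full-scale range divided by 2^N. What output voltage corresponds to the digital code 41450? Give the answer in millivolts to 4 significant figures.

The full-scale span is 0.45 − (-0.45) = 0.9 V. LSB = 0.9 V / 2^16.
V_out = V_min + code × LSB = -0.45 V + 41450 × 0.9 V / 65536
      = -0.45 + 0.569229 = 0.119229 V.

119.2 mV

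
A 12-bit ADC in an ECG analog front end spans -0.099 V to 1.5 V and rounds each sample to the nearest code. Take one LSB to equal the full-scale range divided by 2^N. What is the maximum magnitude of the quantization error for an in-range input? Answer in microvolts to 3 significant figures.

195 µV

Span: 1.5 V − (-0.099 V) = 1.599 V.
One LSB is 1.599 V / 4096 = 390.38 µV.
A rounding quantizer has |error| ≤ LSB/2 = 195 µV.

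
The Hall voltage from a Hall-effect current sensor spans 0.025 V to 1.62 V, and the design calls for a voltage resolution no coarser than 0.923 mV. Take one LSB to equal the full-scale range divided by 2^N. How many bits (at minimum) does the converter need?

Span: 1.62 V − (0.025 V) = 1.595 V.
Need 2^N ≥ 1.595 V / 0.923 mV = 1728 → N_min = 11.

11 bits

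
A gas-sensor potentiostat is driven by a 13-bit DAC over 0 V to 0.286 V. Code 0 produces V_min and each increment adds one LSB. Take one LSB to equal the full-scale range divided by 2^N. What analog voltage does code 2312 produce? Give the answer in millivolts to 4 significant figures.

80.72 mV

Range is 0.286 V. LSB = 0.286 V / 2^13.
Output = V_min + (2312/8192) × range = 0 + 0.282227 × 0.286 V
      = 0 V + 0.0807168 V = 0.0807168 V.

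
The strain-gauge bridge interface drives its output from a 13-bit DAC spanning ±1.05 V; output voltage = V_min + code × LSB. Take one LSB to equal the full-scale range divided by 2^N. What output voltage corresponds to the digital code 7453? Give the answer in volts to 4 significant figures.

0.8606 V

The full-scale span is 1.05 − (-1.05) = 2.1 V. LSB = 2.1 V / 2^13.
Output = V_min + (7453/8192) × range = -1.05 + 0.909790 × 2.1 V
      = -1.05 V + 1.91056 V = 0.860559 V.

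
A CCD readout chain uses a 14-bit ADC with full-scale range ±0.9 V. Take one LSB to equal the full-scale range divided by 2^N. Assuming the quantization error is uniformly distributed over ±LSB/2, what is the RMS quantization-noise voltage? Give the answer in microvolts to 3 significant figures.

31.7 µV

Span: 0.9 V − (-0.9 V) = 1.8 V.
LSB = 1.8 V / 2^14 = 109.86 µV.
σ_q = LSB/√12 = 109.86 µV/3.4641 = 31.7 µV.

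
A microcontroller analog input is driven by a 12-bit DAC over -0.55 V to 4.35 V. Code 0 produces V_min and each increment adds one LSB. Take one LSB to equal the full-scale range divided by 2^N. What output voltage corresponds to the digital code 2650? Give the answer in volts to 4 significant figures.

2.620 V

Span: 4.35 V − (-0.55 V) = 4.9 V. LSB = 4.9 V / 2^12.
Output = V_min + (2650/4096) × range = -0.55 + 0.646973 × 4.9 V
      = -0.55 + 3.17017 = 2.62017 V.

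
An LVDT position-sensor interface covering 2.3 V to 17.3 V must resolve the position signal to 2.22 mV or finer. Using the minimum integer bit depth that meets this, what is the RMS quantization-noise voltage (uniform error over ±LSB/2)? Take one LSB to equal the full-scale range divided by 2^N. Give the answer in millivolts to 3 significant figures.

The full-scale span is 17.3 − (2.3) = 15 V.
Need 2^N ≥ 15 V / 2.22 mV = 6757 → N_min = 13.
Step size = 15/8192 V = 1.8311 mV.
V_rms = LSB/√12 = 0.529 mV.

0.529 mV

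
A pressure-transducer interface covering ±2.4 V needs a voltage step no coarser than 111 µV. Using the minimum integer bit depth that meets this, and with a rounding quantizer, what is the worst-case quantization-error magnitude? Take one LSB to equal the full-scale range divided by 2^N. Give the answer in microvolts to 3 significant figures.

36.6 µV

The full-scale span is 2.4 − (-2.4) = 4.8 V.
4.8 V / 111 µV = 43240. Since 2^15 = 32768 and 2^16 = 65536, N = 16.
LSB = 4.8 V ÷ 2^16 = 4.8/65536 V = 73.242 µV.
Half an LSB is 36.6 µV.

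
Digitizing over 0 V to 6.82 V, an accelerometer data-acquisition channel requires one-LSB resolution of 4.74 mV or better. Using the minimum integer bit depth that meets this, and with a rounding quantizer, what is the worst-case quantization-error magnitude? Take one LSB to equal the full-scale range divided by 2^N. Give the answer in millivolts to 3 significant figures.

1.67 mV

Range is 6.82 V.
6.82 V / 4.74 mV = 1439. Since 2^10 = 1024 and 2^11 = 2048, N = 11.
Step size = 6.82/2048 V = 3.3301 mV.
Max error for round-to-nearest is LSB/2 = 1.67 mV.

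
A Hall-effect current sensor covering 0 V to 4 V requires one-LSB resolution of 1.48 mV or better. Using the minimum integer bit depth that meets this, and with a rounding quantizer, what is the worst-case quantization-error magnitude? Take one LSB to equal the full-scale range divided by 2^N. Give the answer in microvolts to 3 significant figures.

488 µV

Range is 4 V.
Levels needed ≥ 4/1.48 mV = 2703. 2^12 = 4096 suffices, so N_min = 12.
LSB = 4 V ÷ 2^12 = 4/4096 V = 0.97656 mV.
Max error for round-to-nearest is LSB/2 = 488 µV.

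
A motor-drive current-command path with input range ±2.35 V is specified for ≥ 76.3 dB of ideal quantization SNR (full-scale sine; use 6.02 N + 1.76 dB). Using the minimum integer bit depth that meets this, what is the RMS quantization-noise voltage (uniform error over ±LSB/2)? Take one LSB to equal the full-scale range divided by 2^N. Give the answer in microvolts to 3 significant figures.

166 µV

Span: 2.35 V − (-2.35 V) = 4.7 V.
6.02 N + 1.76 ≥ 76.3 gives N ≥ 12.382, so the minimum integer is 13.
LSB = 4.7 V / 2^13 = 0.57373 mV.
V_rms = LSB/√12 = 166 µV.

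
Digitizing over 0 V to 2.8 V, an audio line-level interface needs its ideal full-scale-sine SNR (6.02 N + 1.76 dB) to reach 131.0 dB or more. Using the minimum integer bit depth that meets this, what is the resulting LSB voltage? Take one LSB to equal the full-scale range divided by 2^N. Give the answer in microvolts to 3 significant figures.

0.668 µV

Full-scale range = 2.8 V.
Solving 6.02 N ≥ 131.0 − 1.76: N ≥ 21.468. Round up → N = 22.
One LSB is 2.8 V / 4194304 = 0.668 µV.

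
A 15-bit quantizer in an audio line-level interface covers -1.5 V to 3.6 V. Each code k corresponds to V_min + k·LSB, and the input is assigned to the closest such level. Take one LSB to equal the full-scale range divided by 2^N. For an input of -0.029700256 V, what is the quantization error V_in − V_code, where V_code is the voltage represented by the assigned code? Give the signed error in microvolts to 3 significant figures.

−28.0 µV

Range = 3.6 − (-1.5) = 5.1 V. LSB = 5.1 V / 2^15 ≈ 155.6 µV.
(V_in − V_min)/LSB = (-0.029700256 − (-1.5)) × 32768/5.1 = 9446.8200 → nearest code k = 9447.
V_code = V_min + k × range/2^15 = -1.5 + 9447 × 5.1/32768 = -0.029672241211 V.
V_in − V_code = -0.029700256 − (-0.029672241211) = −28.0 µV.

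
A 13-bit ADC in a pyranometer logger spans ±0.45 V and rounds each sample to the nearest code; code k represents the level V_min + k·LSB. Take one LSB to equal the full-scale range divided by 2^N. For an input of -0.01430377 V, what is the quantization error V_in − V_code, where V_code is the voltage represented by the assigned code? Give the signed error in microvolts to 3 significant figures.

−21.5 µV

Range = 0.45 − (-0.45) = 0.9 V. LSB = 0.9 V / 2^13 ≈ 109.9 µV.
Position in LSBs: (-0.01430377 − (-0.45)) × 8192/0.9 = 3965.8039; rounding gives k = 3966.
V_code = -0.45 + (3966/8192) × 0.9 = -0.01428222656 V.
Error = V_in − V_code = -0.01430377 − (-0.01428222656) = −21.5 µV.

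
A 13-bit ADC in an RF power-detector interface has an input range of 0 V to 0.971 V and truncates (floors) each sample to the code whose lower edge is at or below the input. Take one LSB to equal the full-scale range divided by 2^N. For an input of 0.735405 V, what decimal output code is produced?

6204

V_FS = 0.971 V. LSB = 0.971 V / 2^13 ≈ 118.5 µV.
code = ⌊(V_in − V_min)/LSB⌋ = ⌊(V_in − V_min) × 2^13 / range⌋
     = ⌊(0.735405 − (0)) × 8192 / 0.971⌋ = ⌊0.735405 × 8192/0.971⌋
     = ⌊6204.364⌋ = 6204.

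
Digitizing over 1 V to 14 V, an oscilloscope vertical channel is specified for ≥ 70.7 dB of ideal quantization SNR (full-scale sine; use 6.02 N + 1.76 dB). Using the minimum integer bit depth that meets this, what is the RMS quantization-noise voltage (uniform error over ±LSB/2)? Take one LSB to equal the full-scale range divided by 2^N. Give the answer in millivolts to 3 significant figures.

Full-scale range = 14 V − (1 V) = 13 V.
Solving 6.02 N ≥ 70.7 − 1.76: N ≥ 11.452. Round up → N = 12.
One LSB is 13 V / 4096 = 3.1738 mV.
RMS noise = LSB/√12 = 0.916 mV.

0.916 mV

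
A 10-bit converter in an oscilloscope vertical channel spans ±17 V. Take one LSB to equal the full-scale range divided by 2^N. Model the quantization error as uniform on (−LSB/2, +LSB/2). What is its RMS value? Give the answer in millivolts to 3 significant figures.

9.58 mV

Range = 17 − (-17) = 34 V.
LSB = 34 V / 2^10 = 33.203 mV.
RMS of a uniform error over width LSB is LSB/√12 = 9.58 mV.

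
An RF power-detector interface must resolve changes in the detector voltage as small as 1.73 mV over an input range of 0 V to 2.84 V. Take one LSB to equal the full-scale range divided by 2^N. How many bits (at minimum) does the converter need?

11 bits

Full-scale range = 2.84 V.
Levels needed ≥ 2.84/1.73 mV = 1642. 2^11 = 2048 suffices, so N_min = 11.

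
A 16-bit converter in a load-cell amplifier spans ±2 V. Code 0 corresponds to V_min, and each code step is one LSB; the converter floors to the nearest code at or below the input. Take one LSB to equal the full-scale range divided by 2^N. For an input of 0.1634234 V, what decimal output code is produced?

35445

Range = 2 − (-2) = 4 V. LSB = 4 V / 2^16 ≈ 61.04 µV.
code = ⌊(V_in − V_min)/LSB⌋ = ⌊(V_in − V_min) × 2^16 / range⌋
     = ⌊(0.1634234 − (-2)) × 65536 / 4⌋ = ⌊2.1634234 × 65536/4⌋
     = ⌊35445.529⌋ = 35445.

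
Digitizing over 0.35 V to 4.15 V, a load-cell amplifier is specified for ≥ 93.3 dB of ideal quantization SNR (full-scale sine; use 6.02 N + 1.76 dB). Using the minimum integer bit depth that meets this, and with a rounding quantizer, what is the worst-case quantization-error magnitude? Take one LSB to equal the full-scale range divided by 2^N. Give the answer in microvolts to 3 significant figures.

Full-scale range = 4.15 V − (0.35 V) = 3.8 V.
Required N = ⌈(93.3 − 1.76)/6.02⌉ = ⌈15.206⌉ = 16.
LSB = 3.8 V / 2^16 = 57.983 µV.
|e|_max = LSB/2 = 29.0 µV.

29.0 µV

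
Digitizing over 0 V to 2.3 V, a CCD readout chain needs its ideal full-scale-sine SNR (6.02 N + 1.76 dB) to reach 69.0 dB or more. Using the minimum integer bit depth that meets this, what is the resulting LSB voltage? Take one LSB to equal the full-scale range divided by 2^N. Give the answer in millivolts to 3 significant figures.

0.562 mV

Full-scale range = 2.3 V.
N ≥ (69.0 − 1.76)/6.02 = 11.169 → N_min = 12.
Step size = 2.3/4096 V = 0.562 mV.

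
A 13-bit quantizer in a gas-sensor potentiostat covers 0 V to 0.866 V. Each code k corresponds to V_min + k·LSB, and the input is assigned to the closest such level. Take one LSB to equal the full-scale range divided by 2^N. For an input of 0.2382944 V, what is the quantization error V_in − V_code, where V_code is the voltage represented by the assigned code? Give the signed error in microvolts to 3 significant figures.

+17.5 µV

Span = 0.866 V. LSB = 0.866 V / 2^13 ≈ 105.7 µV.
(V_in − V_min)/LSB = (0.2382944 − (0)) × 8192/0.866 = 2254.1660 → nearest code k = 2254.
V_code = V_min + k × range/2^13 = 0 + 2254 × 0.866/8192 = 0.2382768555 V.
e = 0.2382944 − (0.2382768555) = +17.5 µV.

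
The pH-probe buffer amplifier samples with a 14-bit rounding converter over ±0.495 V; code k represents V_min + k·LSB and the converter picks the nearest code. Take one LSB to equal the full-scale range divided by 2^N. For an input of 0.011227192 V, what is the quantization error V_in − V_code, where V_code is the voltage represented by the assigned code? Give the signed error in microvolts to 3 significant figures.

−11.8 µV

Full-scale range = 0.495 V − (-0.495 V) = 0.99 V. LSB = 0.99 V / 2^14 ≈ 60.42 µV.
Position in LSBs: (0.011227192 − (-0.495)) × 16384/0.99 = 8377.8044; rounding gives k = 8378.
Reconstructed level: -0.495 + 8378 × 0.99/16384 V = 0.011239013672 V.
V_in − V_code = 0.011227192 − (0.011239013672) = −11.8 µV.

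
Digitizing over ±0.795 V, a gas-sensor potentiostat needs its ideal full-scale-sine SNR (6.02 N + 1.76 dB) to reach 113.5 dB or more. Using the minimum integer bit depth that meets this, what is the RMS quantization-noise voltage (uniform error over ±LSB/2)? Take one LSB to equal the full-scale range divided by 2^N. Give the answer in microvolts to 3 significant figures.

Full-scale range = 0.795 V − (-0.795 V) = 1.59 V.
Solving 6.02 N ≥ 113.5 − 1.76: N ≥ 18.561. Round up → N = 19.
LSB = 1.59 V ÷ 2^19 = 1.59/524288 V = 3.0327 µV.
σ_q = LSB/√12 = 3.0327 µV/3.4641 = 0.875 µV.

0.875 µV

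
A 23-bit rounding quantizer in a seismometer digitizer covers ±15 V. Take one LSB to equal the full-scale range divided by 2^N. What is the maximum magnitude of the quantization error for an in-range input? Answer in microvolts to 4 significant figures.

1.788 µV

Range = 15 − (-15) = 30 V.
LSB = 30 V ÷ 2^23 = 30/8388608 V = 3.57628 µV.
A rounding quantizer has |error| ≤ LSB/2 = 1.788 µV.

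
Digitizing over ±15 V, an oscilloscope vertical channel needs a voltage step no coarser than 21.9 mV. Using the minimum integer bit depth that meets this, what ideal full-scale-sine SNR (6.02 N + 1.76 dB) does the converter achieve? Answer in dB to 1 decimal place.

68.0 dB

The full-scale span is 15 − (-15) = 30 V.
Required number of levels: 30/21.9 mV = 1369.9; smallest N with 2^N ≥ that is 11.
SNR = 6.02 × 11 + 1.76 = 67.98 dB.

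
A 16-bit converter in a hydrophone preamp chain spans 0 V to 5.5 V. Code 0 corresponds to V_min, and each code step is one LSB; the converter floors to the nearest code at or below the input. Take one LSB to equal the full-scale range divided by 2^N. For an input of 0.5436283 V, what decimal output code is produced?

6477

Span = 5.5 V. LSB = 5.5 V / 2^16 ≈ 83.92 µV.
(V_in − V_min) × 2^16/range = (0.5436283 − (0)) × 65536/5.5 = 6477.677.
Floor → code = 6477.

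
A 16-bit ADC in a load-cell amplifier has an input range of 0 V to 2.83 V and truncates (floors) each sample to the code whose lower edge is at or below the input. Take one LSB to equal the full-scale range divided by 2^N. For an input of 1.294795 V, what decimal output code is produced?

Span = 2.83 V. LSB = 2.83 V / 2^16 ≈ 43.18 µV.
(V_in − V_min) × 2^16/range = (1.294795 − (0)) × 65536/2.83 = 29984.341.
Floor → code = 29984.

29984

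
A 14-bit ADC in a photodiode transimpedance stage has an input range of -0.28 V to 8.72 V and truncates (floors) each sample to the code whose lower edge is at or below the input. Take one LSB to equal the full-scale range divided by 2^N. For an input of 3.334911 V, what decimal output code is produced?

Span: 8.72 V − (-0.28 V) = 9 V. LSB = 9 V / 2^14 ≈ 0.5493 mV.
V_in − V_min = 3.334911 − (-0.28) = 3.614911 V.
Divide by LSB: 3.614911 × 16384/9 = 6580.7446.
Truncating gives code 6580.

6580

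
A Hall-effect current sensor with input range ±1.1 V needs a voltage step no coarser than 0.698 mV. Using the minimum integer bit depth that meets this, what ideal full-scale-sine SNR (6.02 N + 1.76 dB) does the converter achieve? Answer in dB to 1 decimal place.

Span: 1.1 V − (-1.1 V) = 2.2 V.
2.2 V / 0.698 mV = 3152. Since 2^11 = 2048 and 2^12 = 4096, N = 12.
SNR = 6.02 × 12 + 1.76 = 74.00 dB.

74.0 dB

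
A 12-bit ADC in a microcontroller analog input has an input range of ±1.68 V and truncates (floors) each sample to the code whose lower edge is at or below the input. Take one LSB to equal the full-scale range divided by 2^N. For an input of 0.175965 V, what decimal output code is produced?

2262

Range = 1.68 − (-1.68) = 3.36 V. LSB = 3.36 V / 2^12 ≈ 0.8203 mV.
(V_in − V_min) × 2^12/range = (0.175965 − (-1.68)) × 4096/3.36 = 2262.510.
Floor → code = 2262.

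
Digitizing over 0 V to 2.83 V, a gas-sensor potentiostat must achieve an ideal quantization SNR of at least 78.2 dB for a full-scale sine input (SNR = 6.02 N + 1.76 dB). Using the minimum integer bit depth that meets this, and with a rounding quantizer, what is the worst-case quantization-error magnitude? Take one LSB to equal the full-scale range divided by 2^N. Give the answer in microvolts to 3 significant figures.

V_FS = 2.83 V.
N ≥ (78.2 − 1.76)/6.02 = 12.698 → N_min = 13.
One LSB is 2.83 V / 8192 = 345.46 µV.
Half an LSB is 173 µV.

173 µV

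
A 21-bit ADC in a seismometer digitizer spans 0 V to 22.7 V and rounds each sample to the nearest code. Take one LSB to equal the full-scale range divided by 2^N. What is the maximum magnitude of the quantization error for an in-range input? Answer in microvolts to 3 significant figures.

5.41 µV

Range is 22.7 V.
LSB = 22.7 V ÷ 2^21 = 22.7/2097152 V = 10.824 µV.
|e|_max = LSB/2 = 5.41 µV.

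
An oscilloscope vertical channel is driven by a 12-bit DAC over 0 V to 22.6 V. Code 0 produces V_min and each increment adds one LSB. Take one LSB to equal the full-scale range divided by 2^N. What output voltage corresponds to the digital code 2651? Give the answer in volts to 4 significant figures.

Span = 22.6 V. LSB = 22.6 V / 2^12.
Output = V_min + (2651/4096) × range = 0 + 0.647217 × 22.6 V
      = 0 + 14.6271 = 14.6271 V.

14.63 V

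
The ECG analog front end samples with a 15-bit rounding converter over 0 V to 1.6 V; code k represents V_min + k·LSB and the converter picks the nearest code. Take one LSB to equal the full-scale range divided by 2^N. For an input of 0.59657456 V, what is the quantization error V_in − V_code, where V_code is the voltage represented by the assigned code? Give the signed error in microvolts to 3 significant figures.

Span = 1.6 V. LSB = 1.6 V / 2^15 ≈ 48.83 µV.
(V_in − V_min)/LSB = (0.59657456 − (0)) × 32768/1.6 = 12217.8470 → nearest code k = 12218.
Reconstructed level: 0 + 12218 × 1.6/32768 V = 0.59658203125 V.
Error = V_in − V_code = 0.59657456 − (0.59658203125) = −7.47 µV.

−7.47 µV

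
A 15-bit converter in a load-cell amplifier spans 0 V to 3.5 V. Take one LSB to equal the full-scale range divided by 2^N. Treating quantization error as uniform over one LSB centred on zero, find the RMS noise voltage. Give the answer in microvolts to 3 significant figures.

30.8 µV

Range is 3.5 V.
Step size = 3.5/32768 V = 106.81 µV.
V_rms = LSB/√12 = 106.81 µV / √12 = 30.8 µV.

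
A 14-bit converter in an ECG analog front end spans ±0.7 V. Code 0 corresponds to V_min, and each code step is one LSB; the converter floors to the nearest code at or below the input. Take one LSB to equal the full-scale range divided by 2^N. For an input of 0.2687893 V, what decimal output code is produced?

Span: 0.7 V − (-0.7 V) = 1.4 V. LSB = 1.4 V / 2^14 ≈ 85.45 µV.
V_in − V_min = 0.2687893 − (-0.7) = 0.9687893 V.
Divide by LSB: 0.9687893 × 16384/1.4 = 11337.6028.
Truncating gives code 11337.

11337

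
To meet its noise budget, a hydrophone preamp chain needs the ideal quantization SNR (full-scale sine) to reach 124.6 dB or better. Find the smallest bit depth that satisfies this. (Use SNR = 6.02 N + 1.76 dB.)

6.02 N + 1.76 ≥ 124.6 gives N ≥ 20.405, so the minimum integer is 21.

21 bits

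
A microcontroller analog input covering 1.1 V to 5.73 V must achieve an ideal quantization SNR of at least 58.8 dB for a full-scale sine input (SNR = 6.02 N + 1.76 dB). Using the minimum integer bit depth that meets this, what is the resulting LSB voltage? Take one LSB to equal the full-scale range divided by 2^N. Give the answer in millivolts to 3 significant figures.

The full-scale span is 5.73 − (1.1) = 4.63 V.
6.02 N + 1.76 ≥ 58.8 gives N ≥ 9.475, so the minimum integer is 10.
One LSB is 4.63 V / 1024 = 4.52 mV.

4.52 mV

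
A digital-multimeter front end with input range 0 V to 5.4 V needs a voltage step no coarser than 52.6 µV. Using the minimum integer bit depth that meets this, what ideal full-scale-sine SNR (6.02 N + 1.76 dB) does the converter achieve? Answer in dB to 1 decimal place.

104.1 dB

Span = 5.4 V.
Required number of levels: 5.4/52.6 µV = 102660; smallest N with 2^N ≥ that is 17.
SNR = 6.02 × 17 + 1.76 = 104.10 dB.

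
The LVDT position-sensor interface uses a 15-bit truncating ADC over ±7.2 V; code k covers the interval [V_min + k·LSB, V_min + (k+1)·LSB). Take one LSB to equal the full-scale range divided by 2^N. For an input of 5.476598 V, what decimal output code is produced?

Span: 7.2 V − (-7.2 V) = 14.4 V. LSB = 14.4 V / 2^15 ≈ 439.5 µV.
code = ⌊(V_in − V_min)/LSB⌋ = ⌊(V_in − V_min) × 2^15 / range⌋
     = ⌊(5.476598 − (-7.2)) × 32768 / 14.4⌋ = ⌊12.676598 × 32768/14.4⌋
     = ⌊28846.303⌋ = 28846.

28846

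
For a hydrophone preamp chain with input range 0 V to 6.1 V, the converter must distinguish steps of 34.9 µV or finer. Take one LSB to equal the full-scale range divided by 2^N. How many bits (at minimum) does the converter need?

Span = 6.1 V.
6.1 V / 34.9 µV = 174800. Since 2^17 = 131072 and 2^18 = 262144, N = 18.

18 bits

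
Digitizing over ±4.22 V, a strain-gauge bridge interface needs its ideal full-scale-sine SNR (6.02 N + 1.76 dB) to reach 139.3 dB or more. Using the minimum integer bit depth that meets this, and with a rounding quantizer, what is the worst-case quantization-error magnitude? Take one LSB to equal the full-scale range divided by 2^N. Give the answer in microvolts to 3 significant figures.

The full-scale span is 4.22 − (-4.22) = 8.44 V.
6.02 N + 1.76 ≥ 139.3 gives N ≥ 22.847, so the minimum integer is 23.
LSB = 8.44 V / 2^23 = 1.0061 µV.
Max error for round-to-nearest is LSB/2 = 0.503 µV.

0.503 µV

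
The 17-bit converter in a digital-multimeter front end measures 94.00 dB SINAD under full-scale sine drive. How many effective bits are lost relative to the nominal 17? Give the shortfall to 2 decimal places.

1.68 bits

N_eff = (94.00 − 1.76)/6.02 = 15.3223 bits.
17 − 15.3223 = 1.68 bits below nominal.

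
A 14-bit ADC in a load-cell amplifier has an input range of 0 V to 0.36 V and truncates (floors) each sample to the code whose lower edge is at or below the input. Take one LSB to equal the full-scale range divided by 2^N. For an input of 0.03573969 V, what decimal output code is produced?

1626

Full-scale range = 0.36 V. LSB = 0.36 V / 2^14 ≈ 21.97 µV.
code = ⌊(V_in − V_min)/LSB⌋ = ⌊(V_in − V_min) × 2^14 / range⌋
     = ⌊(0.03573969 − (0)) × 16384 / 0.36⌋ = ⌊0.03573969 × 16384/0.36⌋
     = ⌊1626.553⌋ = 1626.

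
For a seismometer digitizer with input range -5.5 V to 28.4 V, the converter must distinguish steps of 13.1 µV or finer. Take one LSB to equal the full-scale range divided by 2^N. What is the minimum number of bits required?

22 bits

Full-scale range = 28.4 V − (-5.5 V) = 33.9 V.
Required number of levels: 33.9/13.1 µV = 2.5878e6; smallest N with 2^N ≥ that is 22.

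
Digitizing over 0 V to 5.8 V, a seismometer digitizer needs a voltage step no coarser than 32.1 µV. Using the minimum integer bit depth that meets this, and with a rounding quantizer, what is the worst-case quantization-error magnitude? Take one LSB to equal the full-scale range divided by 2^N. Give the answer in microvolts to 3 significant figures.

Range is 5.8 V.
Levels needed ≥ 5.8/32.1 µV = 180700. 2^18 = 262144 suffices, so N_min = 18.
Step size = 5.8/262144 V = 22.125 µV.
|e|_max = LSB/2 = 11.1 µV.

11.1 µV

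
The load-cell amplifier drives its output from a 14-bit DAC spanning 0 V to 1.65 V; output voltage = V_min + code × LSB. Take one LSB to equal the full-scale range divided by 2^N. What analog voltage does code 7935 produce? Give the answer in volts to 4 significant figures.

0.7991 V

Span = 1.65 V. LSB = 1.65 V / 2^14.
V_out = 0 + 7935 × (1.65/16384) V
      = 0 V + 0.799118 V = 0.799118 V.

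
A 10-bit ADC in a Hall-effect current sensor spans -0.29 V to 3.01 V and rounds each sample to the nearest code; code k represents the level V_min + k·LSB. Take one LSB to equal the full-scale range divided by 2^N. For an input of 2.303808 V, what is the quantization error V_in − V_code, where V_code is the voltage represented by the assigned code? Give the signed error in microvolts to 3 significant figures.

−430 µV

Full-scale range = 3.01 V − (-0.29 V) = 3.3 V. LSB = 3.3 V / 2^10 ≈ 3.223 mV.
(V_in − V_min)/LSB = (2.303808 − (-0.29)) × 1024/3.3 = 804.8665 → nearest code k = 805.
V_code = V_min + k × range/2^10 = -0.29 + 805 × 3.3/1024 = 2.304238281 V.
e = 2.303808 − (2.304238281) = −430 µV.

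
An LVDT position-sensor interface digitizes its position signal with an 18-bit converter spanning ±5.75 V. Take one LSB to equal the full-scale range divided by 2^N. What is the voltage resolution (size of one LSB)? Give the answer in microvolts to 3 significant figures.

43.9 µV

Span: 5.75 V − (-5.75 V) = 11.5 V.
2^18 = 262144 levels.
LSB = 11.5 V ÷ 2^18 = 11.5/262144 V = 43.9 µV.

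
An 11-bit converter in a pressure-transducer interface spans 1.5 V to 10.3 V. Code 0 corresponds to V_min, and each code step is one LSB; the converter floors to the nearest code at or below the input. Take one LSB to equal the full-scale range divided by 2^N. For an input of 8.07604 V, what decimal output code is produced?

1530

Range = 10.3 − (1.5) = 8.8 V. LSB = 8.8 V / 2^11 ≈ 4.297 mV.
code = ⌊(V_in − V_min)/LSB⌋ = ⌊(V_in − V_min) × 2^11 / range⌋
     = ⌊(8.07604 − (1.5)) × 2048 / 8.8⌋ = ⌊6.57604 × 2048/8.8⌋
     = ⌊1530.424⌋ = 1530.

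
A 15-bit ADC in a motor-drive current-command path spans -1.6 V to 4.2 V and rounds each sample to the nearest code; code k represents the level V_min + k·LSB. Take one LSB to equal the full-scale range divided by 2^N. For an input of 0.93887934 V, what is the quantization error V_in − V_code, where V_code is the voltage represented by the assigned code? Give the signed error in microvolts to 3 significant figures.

−36.7 µV

Range = 4.2 − (-1.6) = 5.8 V. LSB = 5.8 V / 2^15 ≈ 177.0 µV.
Position in LSBs: (0.93887934 − (-1.6)) × 32768/5.8 = 14343.7928; rounding gives k = 14344.
V_code = -1.6 + (14344/32768) × 5.8 = 0.93891601563 V.
Error = V_in − V_code = 0.93887934 − (0.93891601563) = −36.7 µV.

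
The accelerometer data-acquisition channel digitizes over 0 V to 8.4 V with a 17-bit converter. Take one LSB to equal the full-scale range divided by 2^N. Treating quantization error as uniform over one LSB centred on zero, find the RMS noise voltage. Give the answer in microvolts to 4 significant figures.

V_FS = 8.4 V.
LSB = 8.4 V / 2^17 = 64.0869 µV.
V_rms = LSB/√12 = 64.0869 µV / √12 = 18.50 µV.

18.50 µV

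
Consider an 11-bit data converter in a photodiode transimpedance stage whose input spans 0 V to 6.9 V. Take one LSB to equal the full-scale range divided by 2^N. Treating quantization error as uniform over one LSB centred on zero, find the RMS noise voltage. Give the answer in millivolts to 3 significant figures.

Full-scale range = 6.9 V.
LSB = 6.9 V ÷ 2^11 = 6.9/2048 V = 3.3691 mV.
RMS of a uniform error over width LSB is LSB/√12 = 0.973 mV.

0.973 mV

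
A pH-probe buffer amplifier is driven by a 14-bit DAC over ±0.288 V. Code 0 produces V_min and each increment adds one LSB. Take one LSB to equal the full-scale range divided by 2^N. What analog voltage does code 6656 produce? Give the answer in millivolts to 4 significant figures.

The full-scale span is 0.288 − (-0.288) = 0.576 V. LSB = 0.576 V / 2^14.
V_out = -0.288 + 6656 × (0.576/16384) V
      = -0.288 + 0.234000 = -0.0540000 V.

-54.00 mV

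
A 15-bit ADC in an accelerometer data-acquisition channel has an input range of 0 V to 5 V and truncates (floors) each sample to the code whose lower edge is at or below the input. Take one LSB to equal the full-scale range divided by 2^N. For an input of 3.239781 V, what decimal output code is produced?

Full-scale range = 5 V. LSB = 5 V / 2^15 ≈ 152.6 µV.
code = ⌊(V_in − V_min)/LSB⌋ = ⌊(V_in − V_min) × 2^15 / range⌋
     = ⌊(3.239781 − (0)) × 32768 / 5⌋ = ⌊3.239781 × 32768/5⌋
     = ⌊21232.229⌋ = 21232.

21232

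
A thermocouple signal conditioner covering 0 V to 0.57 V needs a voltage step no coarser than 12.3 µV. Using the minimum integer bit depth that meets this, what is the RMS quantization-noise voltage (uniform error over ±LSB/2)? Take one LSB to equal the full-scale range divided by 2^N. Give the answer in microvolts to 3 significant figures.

Full-scale range = 0.57 V.
Required number of levels: 0.57/12.3 µV = 46341; smallest N with 2^N ≥ that is 16.
LSB = 0.57 V ÷ 2^16 = 0.57/65536 V = 8.6975 µV.
σ_q = LSB/√12 = 8.6975 µV/3.4641 = 2.51 µV.

2.51 µV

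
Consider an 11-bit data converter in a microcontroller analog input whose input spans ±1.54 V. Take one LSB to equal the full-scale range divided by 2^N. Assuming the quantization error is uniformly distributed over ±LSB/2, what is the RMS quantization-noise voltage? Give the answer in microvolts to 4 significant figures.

The full-scale span is 1.54 − (-1.54) = 3.08 V.
LSB = 3.08 V / 2^11 = 1.50391 mV.
For a uniform distribution on [−LSB/2, +LSB/2], V_rms = LSB/√12 = 1.50391 mV/3.4641 = 434.1 µV.

434.1 µV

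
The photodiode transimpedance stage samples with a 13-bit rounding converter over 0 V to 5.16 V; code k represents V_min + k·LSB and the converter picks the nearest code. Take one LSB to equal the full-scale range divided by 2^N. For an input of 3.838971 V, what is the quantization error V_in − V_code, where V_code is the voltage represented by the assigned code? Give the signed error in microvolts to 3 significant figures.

Range is 5.16 V. LSB = 5.16 V / 2^13 ≈ 0.6299 mV.
(V_in − V_min)/LSB = (3.838971 − (0)) × 8192/5.16 = 6094.7385 → nearest code k = 6095.
Reconstructed level: 0 + 6095 × 5.16/8192 V = 3.839135742 V.
V_in − V_code = 3.838971 − (3.839135742) = −165 µV.

−165 µV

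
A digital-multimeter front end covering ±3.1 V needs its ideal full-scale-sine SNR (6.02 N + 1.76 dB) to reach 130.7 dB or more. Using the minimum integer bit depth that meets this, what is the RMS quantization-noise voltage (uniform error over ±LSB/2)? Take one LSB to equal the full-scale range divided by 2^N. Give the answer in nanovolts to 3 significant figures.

Span: 3.1 V − (-3.1 V) = 6.2 V.
Required N = ⌈(130.7 − 1.76)/6.02⌉ = ⌈21.419⌉ = 22.
Step size = 6.2/4194304 V = 1.4782 µV.
σ_q = LSB/√12 = 1.4782 µV/3.4641 = 427 nV.

427 nV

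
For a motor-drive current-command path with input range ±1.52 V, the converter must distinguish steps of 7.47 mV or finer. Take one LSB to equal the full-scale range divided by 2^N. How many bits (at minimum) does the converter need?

9 bits

Range = 1.52 − (-1.52) = 3.04 V.
Need 2^N ≥ 3.04 V / 7.47 mV = 407.0 → N_min = 9.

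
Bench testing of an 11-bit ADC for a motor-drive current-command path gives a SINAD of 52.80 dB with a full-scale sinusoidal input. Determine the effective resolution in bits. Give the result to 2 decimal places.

8.48 bits

Inverting SNR = 6.02 N + 1.76: N_eff = (52.80 − 1.76)/6.02 = 8.4784.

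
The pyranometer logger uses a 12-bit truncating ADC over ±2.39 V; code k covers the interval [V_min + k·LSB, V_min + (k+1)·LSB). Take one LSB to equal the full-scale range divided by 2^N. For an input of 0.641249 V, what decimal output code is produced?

The full-scale span is 2.39 − (-2.39) = 4.78 V. LSB = 4.78 V / 2^12 ≈ 1.167 mV.
V_in − V_min = 0.641249 − (-2.39) = 3.031249 V.
Divide by LSB: 3.031249 × 4096/4.78 = 2597.4887.
Truncating gives code 2597.

2597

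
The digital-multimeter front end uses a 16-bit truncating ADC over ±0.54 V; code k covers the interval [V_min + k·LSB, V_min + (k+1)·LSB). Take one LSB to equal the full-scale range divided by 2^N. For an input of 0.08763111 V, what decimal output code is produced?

38085

Full-scale range = 0.54 V − (-0.54 V) = 1.08 V. LSB = 1.08 V / 2^16 ≈ 16.48 µV.
(V_in − V_min) × 2^16/range = (0.08763111 − (-0.54)) × 65536/1.08 = 38085.586.
Floor → code = 38085.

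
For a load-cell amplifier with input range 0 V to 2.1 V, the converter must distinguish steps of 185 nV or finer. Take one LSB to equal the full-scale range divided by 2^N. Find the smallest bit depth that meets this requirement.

Full-scale range = 2.1 V.
Levels needed ≥ 2.1/185 nV = 1.135e7. 2^24 = 16777216 suffices, so N_min = 24.

24 bits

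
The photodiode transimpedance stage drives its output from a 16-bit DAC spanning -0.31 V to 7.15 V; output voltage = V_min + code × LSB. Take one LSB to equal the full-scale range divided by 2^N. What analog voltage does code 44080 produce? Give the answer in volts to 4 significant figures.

4.708 V

Span: 7.15 V − (-0.31 V) = 7.46 V. LSB = 7.46 V / 2^16.
V_out = -0.31 + 44080 × (7.46/65536) V
      = -0.31 V + 5.01765 V = 4.70765 V.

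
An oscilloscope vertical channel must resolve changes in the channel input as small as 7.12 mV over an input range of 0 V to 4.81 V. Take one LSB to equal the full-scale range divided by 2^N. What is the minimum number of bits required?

10 bits

Range is 4.81 V.
4.81 V / 7.12 mV = 675.6. Since 2^9 = 512 and 2^10 = 1024, N = 10.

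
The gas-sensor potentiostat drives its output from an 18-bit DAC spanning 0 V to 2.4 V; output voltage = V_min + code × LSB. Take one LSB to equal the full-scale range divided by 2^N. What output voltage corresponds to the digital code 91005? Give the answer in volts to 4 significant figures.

Full-scale range = 2.4 V. LSB = 2.4 V / 2^18.
V_out = V_min + code × LSB = 0 V + 91005 × 2.4 V / 262144
      = 0 V + 0.833176 V = 0.833176 V.

0.8332 V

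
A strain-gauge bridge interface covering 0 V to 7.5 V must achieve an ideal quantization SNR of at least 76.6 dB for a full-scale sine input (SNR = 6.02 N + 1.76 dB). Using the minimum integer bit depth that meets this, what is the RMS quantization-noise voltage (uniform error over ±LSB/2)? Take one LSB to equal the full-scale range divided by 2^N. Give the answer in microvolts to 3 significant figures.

Span = 7.5 V.
Solving 6.02 N ≥ 76.6 − 1.76: N ≥ 12.432. Round up → N = 13.
LSB = 7.5 V ÷ 2^13 = 7.5/8192 V = 0.91553 mV.
σ_q = LSB/√12 = 0.91553 mV/3.4641 = 264 µV.

264 µV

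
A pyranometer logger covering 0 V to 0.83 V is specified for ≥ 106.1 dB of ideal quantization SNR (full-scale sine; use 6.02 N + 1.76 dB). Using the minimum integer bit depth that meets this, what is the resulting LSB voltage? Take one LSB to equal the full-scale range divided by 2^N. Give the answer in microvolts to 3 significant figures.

Full-scale range = 0.83 V.
Required N = ⌈(106.1 − 1.76)/6.02⌉ = ⌈17.332⌉ = 18.
One LSB is 0.83 V / 262144 = 3.17 µV.

3.17 µV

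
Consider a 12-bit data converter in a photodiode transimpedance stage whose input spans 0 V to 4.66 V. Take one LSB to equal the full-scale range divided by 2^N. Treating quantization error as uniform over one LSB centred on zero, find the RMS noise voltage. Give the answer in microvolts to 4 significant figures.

328.4 µV

Range is 4.66 V.
LSB = 4.66 V / 2^12 = 1.13770 mV.
RMS of a uniform error over width LSB is LSB/√12 = 328.4 µV.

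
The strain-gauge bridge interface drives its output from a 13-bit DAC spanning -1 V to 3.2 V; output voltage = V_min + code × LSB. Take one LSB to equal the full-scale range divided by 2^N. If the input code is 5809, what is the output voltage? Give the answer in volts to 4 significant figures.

The full-scale span is 3.2 − (-1) = 4.2 V. LSB = 4.2 V / 2^13.
Output = V_min + (5809/8192) × range = -1 + 0.709106 × 4.2 V
      = -1 V + 2.97825 V = 1.97825 V.

1.978 V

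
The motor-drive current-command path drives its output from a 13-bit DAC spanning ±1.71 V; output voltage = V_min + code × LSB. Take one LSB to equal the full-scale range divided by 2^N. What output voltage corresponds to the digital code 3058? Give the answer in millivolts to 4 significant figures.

Range = 1.71 − (-1.71) = 3.42 V. LSB = 3.42 V / 2^13.
V_out = -1.71 + 3058 × (3.42/8192) V
      = -1.71 V + 1.27666 V = -0.433345 V.

-433.3 mV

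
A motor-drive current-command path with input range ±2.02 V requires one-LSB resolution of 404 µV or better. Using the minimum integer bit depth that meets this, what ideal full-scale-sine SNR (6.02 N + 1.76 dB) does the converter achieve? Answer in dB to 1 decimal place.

86.0 dB

Range = 2.02 − (-2.02) = 4.04 V.
Required number of levels: 4.04/404 µV = 10000; smallest N with 2^N ≥ that is 14.
Ideal SNR at N = 14: 6.02·14 + 1.76 = 86.0 dB.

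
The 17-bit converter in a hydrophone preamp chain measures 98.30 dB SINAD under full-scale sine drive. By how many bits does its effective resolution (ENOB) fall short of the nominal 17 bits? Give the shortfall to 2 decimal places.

N_eff = (98.30 − 1.76)/6.02 = 16.0365 bits.
Shortfall = 17 − 16.0365 = 0.9635 bits.

0.96 bits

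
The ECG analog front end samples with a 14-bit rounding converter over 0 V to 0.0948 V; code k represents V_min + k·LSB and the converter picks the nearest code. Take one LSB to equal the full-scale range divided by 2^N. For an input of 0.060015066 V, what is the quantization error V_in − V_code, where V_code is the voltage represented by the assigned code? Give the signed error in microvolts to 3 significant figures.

+1.30 µV

Full-scale range = 0.0948 V. LSB = 0.0948 V / 2^14 ≈ 5.786 µV.
(V_in − V_min)/LSB = (0.060015066 − (0)) × 16384/0.0948 = 10372.2241 → nearest code k = 10372.
V_code = 0 + (10372/16384) × 0.0948 = 0.060013769531 V.
V_in − V_code = 0.060015066 − (0.060013769531) = +1.30 µV.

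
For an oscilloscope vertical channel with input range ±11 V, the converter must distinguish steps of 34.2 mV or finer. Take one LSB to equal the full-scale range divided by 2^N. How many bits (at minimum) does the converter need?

Full-scale range = 11 V − (-11 V) = 22 V.
Levels needed ≥ 22/34.2 mV = 643.3. 2^10 = 1024 suffices, so N_min = 10.

10 bits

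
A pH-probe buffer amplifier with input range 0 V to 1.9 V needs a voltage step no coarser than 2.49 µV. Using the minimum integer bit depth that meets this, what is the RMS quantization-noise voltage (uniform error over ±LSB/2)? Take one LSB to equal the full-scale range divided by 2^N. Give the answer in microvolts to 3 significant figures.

Full-scale range = 1.9 V.
Levels needed ≥ 1.9/2.49 µV = 763100. 2^20 = 1048576 suffices, so N_min = 20.
LSB = 1.9 V / 2^20 = 1.8120 µV.
V_rms = LSB/√12 = 0.523 µV.

0.523 µV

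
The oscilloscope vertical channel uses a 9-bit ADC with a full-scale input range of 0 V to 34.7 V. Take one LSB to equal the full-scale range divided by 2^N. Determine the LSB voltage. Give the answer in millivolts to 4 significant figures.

67.77 mV

Range is 34.7 V.
2^9 = 512 levels.
LSB = 34.7 V ÷ 2^9 = 34.7/512 V = 67.77 mV.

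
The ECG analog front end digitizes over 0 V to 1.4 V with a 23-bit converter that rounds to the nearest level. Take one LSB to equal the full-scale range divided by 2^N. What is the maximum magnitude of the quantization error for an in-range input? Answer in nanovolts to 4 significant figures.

Range is 1.4 V.
One LSB is 1.4 V / 8388608 = 166.893 nV.
A rounding quantizer has |error| ≤ LSB/2 = 83.45 nV.

83.45 nV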